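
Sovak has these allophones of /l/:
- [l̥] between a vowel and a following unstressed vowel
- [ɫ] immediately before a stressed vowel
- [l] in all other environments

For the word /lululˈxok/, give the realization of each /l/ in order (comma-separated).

Occurrence 1 (position 1): no conditioning environment matches → elsewhere allophone [l].
Occurrence 2 (position 3): between a vowel and a following unstressed vowel → [l̥].
Occurrence 3 (position 5): no conditioning environment matches → elsewhere allophone [l].

[l], [l̥], [l]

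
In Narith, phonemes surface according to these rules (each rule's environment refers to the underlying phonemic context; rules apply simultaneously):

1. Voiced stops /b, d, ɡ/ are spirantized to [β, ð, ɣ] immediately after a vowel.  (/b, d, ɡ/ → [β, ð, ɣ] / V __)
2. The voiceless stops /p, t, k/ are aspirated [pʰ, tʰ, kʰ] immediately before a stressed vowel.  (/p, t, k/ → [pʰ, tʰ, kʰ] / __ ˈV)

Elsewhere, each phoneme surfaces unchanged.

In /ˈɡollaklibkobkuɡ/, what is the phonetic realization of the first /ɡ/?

[ɡ]

/ɡ/ — word-initial; rule 1 does not apply here → [ɡ].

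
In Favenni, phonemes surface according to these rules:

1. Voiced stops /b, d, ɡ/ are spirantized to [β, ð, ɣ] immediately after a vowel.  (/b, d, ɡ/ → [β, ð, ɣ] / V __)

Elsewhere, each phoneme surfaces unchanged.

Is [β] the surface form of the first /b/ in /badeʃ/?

No

/b/ — word-initial; rule 1 does not apply here → [b].
The actual realization is [b], not [β].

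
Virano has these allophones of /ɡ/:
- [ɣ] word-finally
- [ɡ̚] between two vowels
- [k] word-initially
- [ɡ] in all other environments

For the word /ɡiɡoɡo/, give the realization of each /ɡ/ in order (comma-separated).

Occurrence 1 (position 1): word-initially → [k].
Occurrence 2 (position 3): between two vowels → [ɡ̚].
Occurrence 3 (position 5): between two vowels → [ɡ̚].

[k], [ɡ̚], [ɡ̚]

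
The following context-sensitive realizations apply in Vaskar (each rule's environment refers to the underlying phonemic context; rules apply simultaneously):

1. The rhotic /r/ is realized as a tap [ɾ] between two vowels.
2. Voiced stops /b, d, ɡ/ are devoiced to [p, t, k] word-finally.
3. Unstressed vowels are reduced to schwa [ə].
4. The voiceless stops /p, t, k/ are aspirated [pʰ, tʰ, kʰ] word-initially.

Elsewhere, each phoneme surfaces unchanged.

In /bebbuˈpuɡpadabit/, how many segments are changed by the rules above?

Segments that undergo a rule: /e/ → [ə] (rule 3); /u/ → [ə] (rule 3); /a/ → [ə] (rule 3); /a/ → [ə] (rule 3); /i/ → [ə] (rule 3).
All other segments surface unchanged.

5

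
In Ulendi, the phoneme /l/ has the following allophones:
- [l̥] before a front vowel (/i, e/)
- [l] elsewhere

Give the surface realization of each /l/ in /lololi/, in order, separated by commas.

[l], [l], [l̥]

Occurrence 1 (position 1): no conditioning environment matches → elsewhere allophone [l].
Occurrence 2 (position 3): no conditioning environment matches → elsewhere allophone [l].
Occurrence 3 (position 5): before a front vowel (/i, e/) → [l̥].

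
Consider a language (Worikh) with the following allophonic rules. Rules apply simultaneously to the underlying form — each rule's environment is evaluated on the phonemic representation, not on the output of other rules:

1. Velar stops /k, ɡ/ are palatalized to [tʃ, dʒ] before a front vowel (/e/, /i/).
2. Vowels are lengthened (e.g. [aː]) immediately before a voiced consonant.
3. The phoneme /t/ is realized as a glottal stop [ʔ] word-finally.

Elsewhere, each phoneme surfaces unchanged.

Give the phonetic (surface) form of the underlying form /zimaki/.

[ziːmatʃi]

/z/ (word-initial): no rule targets it → [z].
/i/ (between /z/ and /m/) occurs before a voiced consonant → [iː] by rule 2.
/m/ (between /i/ and /a/) is unaffected → [m].
/a/ (between /m/ and /k/): rule 2 targets it, but not before a voiced consonant → unchanged [a].
/k/ (between /a/ and /i/): before a front vowel, so rule 1 applies → [tʃ].
/i/ — word-final; rule 2 does not apply here → [i].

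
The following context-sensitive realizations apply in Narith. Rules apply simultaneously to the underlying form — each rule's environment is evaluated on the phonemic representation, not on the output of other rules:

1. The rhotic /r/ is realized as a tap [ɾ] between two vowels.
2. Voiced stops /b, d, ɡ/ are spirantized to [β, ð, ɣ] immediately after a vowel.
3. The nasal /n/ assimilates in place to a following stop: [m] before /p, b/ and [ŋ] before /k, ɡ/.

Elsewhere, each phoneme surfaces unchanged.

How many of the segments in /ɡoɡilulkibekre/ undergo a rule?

Segments that undergo a rule: /ɡ/ → [ɣ] (rule 2); /b/ → [β] (rule 2).
All other segments surface unchanged.

2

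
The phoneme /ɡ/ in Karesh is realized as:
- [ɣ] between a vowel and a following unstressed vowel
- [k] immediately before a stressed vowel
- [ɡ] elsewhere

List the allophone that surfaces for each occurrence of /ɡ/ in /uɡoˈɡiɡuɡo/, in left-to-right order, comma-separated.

[ɣ], [k], [ɣ], [ɣ]

Occurrence 1 (position 2): between a vowel and a following unstressed vowel → [ɣ].
Occurrence 2 (position 4): immediately before a stressed vowel → [k].
Occurrence 3 (position 6): between a vowel and a following unstressed vowel → [ɣ].
Occurrence 4 (position 8): between a vowel and a following unstressed vowel → [ɣ].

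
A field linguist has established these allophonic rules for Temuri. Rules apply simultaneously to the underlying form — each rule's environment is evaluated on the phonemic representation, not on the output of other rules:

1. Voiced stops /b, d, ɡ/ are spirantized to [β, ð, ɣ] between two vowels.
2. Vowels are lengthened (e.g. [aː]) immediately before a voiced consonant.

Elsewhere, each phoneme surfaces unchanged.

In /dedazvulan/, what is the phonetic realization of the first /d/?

[d]

/d/ (word-initial) is in the target of rule 1 but the environment (between two vowels) is not met → [d].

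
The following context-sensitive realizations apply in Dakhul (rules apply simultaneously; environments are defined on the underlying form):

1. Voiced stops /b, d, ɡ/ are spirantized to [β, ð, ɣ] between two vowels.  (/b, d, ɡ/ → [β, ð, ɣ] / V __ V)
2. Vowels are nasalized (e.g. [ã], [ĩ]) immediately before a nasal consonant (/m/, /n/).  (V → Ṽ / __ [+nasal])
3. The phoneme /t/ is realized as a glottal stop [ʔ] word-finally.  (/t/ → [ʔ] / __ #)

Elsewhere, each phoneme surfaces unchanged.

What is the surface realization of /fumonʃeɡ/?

/f/ — not in any rule's target class → [f].
/u/ (between /f/ and /m/): before a nasal consonant, so rule 2 applies → [ũ].
/m/ — not in any rule's target class → [m].
/o/ (between /m/ and /n/) occurs before a nasal consonant → [õ] by rule 2.
/n/ stays [n].
/ʃ/ stays [ʃ].
/e/ — between /ʃ/ and /ɡ/; rule 2 does not apply here → [e].
/ɡ/ (word-final): rule 1 targets it, but not between two vowels → unchanged [ɡ].

[fũmõnʃeɡ]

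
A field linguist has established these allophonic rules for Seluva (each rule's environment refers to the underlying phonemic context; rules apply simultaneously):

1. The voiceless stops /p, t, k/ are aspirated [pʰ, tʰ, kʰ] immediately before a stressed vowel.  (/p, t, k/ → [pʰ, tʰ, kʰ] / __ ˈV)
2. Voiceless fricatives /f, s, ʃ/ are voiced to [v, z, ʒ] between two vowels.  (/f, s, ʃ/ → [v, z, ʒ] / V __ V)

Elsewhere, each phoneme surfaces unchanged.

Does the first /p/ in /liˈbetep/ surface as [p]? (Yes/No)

/p/ (word-final) fails the environment for rule 1, so it stays [p].
The actual realization is [p], which matches [p].

Yes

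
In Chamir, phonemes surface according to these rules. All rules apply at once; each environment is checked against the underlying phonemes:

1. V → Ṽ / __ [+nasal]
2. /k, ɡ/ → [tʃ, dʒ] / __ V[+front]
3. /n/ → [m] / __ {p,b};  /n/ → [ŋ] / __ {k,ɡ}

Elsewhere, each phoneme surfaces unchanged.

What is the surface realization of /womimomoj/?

/w/ — not in any rule's target class → [w].
/o/ meets the environment for rule 1 (before a nasal consonant) → [õ].
/m/ — not in any rule's target class → [m].
/i/ (between /m/ and /m/): before a nasal consonant, so rule 1 applies → [ĩ].
/m/ (between /i/ and /o/): no rule targets it → [m].
/o/ (between /m/ and /m/): before a nasal consonant, so rule 1 applies → [õ].
/m/ (between /o/ and /o/): no rule targets it → [m].
/o/ (between /m/ and /j/): rule 1 targets it, but not before a nasal consonant → unchanged [o].
/j/ (word-final) is unaffected → [j].

[wõmĩmõmoj]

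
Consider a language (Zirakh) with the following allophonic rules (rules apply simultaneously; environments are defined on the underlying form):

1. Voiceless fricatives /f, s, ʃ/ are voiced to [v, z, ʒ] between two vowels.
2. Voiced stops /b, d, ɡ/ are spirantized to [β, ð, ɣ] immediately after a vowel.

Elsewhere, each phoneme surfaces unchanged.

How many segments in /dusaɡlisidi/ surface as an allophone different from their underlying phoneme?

Segments that undergo a rule: /s/ → [z] (rule 1); /ɡ/ → [ɣ] (rule 2); /s/ → [z] (rule 1); /d/ → [ð] (rule 2).
All other segments surface unchanged.

4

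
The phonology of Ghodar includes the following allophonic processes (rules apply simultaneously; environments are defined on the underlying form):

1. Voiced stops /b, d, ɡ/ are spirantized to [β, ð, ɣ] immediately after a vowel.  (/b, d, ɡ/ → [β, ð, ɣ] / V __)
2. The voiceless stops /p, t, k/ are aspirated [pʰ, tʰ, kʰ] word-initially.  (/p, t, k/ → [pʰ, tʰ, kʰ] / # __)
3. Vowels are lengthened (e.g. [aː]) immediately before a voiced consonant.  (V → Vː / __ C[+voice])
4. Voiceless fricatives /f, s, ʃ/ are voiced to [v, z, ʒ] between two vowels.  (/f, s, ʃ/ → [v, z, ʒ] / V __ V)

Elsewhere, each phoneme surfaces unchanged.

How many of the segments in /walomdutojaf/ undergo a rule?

3

Segments that undergo a rule: /a/ → [aː] (rule 3); /o/ → [oː] (rule 3); /o/ → [oː] (rule 3).
All other segments surface unchanged.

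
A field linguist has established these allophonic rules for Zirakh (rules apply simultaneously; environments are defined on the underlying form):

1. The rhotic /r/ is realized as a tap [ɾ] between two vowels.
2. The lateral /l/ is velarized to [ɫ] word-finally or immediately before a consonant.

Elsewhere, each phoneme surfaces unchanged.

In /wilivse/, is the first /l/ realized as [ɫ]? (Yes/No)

/l/ (between /i/ and /i/) fails the environment for rule 2, so it stays [l].
The actual realization is [l], not [ɫ].

No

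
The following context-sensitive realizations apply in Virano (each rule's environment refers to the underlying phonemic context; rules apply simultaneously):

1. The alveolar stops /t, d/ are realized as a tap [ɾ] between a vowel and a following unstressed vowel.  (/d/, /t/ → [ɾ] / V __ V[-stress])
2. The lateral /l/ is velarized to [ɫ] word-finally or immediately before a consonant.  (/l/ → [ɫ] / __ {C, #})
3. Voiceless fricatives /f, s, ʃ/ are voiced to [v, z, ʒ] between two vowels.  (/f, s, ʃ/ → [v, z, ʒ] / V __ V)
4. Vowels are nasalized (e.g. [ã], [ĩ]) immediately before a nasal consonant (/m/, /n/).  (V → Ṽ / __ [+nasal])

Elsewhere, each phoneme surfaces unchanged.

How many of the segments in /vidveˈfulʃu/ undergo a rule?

Segments that undergo a rule: /f/ → [v] (rule 3); /l/ → [ɫ] (rule 2).
All other segments surface unchanged.

2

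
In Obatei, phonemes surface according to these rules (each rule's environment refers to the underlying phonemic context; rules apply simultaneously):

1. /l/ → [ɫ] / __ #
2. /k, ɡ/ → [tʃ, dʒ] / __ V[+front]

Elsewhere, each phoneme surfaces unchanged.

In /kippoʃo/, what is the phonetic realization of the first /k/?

[tʃ]

/k/ (word-initial) occurs before a front vowel → [tʃ] by rule 2.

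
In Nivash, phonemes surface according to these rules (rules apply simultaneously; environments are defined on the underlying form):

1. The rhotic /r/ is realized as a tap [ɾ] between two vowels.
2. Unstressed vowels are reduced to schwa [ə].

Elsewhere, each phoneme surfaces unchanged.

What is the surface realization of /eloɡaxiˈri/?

[ələɡəxəˈɾi]

Rule 2 applies to /e/ (word-initial: in an unstressed syllable) → [ə].
/o/ (between /l/ and /ɡ/) occurs in an unstressed syllable → [ə] by rule 2.
Rule 2 applies to /a/ (between /ɡ/ and /x/: in an unstressed syllable) → [ə].
/i/ (between /x/ and /r/): in an unstressed syllable, so rule 2 applies → [ə].
/r/ (between /i/ and /i/) occurs between two vowels → [ɾ] by rule 1.
/i/ (word-final) is in the target of rule 2 but the environment (in an unstressed syllable) is not met → [i].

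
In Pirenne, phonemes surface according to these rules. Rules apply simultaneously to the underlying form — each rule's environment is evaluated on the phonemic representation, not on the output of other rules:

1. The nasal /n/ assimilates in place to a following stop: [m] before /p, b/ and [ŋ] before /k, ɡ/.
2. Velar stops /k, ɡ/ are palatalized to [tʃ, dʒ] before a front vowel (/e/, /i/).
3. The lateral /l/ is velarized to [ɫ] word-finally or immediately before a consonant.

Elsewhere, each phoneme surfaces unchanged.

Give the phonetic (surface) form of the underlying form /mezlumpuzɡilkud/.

/m/ (word-initial) is unaffected → [m].
/e/ stays [e].
/z/ stays [z].
/l/ — between /z/ and /u/; rule 3 does not apply here → [l].
/u/ stays [u].
/m/ — not in any rule's target class → [m].
/p/ (between /m/ and /u/) is unaffected → [p].
/u/ (between /p/ and /z/): no rule targets it → [u].
/z/ (between /u/ and /ɡ/) is unaffected → [z].
Rule 2 applies to /ɡ/ (between /z/ and /i/: before a front vowel) → [dʒ].
/i/ — not in any rule's target class → [i].
/l/ (between /i/ and /k/): word-finally or immediately before a consonant, so rule 3 applies → [ɫ].
/k/ (between /l/ and /u/) fails the environment for rule 2, so it stays [k].
/u/ stays [u].
/d/ (word-final): no rule targets it → [d].

[mezlumpuzdʒiɫkud]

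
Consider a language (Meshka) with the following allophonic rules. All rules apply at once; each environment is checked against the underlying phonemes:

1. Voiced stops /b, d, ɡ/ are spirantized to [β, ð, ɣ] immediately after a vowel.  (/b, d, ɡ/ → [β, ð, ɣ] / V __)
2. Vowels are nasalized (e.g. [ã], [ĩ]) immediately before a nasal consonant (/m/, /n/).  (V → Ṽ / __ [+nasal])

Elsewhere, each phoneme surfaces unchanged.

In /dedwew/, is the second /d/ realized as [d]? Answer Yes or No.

No

Rule 1 applies to /d/ (between /e/ and /w/: immediately after a vowel) → [ð].
The actual realization is [ð], not [d].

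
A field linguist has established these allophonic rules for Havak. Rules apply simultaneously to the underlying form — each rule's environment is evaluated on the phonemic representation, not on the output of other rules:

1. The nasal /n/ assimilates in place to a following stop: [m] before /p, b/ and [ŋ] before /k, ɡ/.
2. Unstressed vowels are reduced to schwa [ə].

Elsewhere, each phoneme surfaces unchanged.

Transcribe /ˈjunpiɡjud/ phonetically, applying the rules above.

/j/ (word-initial) is unaffected → [j].
/u/ (between /j/ and /n/) fails the environment for rule 2, so it stays [u].
/n/ meets the environment for rule 1 (before a labial or velar stop) → [m].
/p/ (between /n/ and /i/): no rule targets it → [p].
/i/ (between /p/ and /ɡ/): in an unstressed syllable, so rule 2 applies → [ə].
/ɡ/ — not in any rule's target class → [ɡ].
/j/ stays [j].
/u/ meets the environment for rule 2 (in an unstressed syllable) → [ə].
/d/ stays [d].

[ˈjumpəɡjəd]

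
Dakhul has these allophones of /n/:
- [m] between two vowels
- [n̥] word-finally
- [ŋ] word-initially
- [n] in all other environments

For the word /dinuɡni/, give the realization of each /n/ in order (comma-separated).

Occurrence 1 (position 3): between two vowels → [m].
Occurrence 2 (position 6): no conditioning environment matches → elsewhere allophone [n].

[m], [n]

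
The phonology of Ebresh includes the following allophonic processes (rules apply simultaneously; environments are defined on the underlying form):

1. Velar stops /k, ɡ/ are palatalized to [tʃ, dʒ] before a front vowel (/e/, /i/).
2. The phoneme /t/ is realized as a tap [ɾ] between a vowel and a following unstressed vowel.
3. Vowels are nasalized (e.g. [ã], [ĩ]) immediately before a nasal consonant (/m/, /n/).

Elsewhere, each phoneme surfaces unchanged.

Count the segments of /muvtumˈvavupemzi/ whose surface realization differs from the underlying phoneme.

Segments that undergo a rule: /u/ → [ũ] (rule 3); /e/ → [ẽ] (rule 3).
All other segments surface unchanged.

2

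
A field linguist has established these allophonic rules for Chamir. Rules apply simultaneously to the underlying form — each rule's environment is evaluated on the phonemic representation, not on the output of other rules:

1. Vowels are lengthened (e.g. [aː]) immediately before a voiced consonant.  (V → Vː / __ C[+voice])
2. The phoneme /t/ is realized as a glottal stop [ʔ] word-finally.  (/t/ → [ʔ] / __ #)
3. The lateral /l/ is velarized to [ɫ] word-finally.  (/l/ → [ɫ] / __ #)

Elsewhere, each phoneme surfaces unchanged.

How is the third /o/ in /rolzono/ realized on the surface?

[o]

/o/ (word-final) fails the environment for rule 1, so it stays [o].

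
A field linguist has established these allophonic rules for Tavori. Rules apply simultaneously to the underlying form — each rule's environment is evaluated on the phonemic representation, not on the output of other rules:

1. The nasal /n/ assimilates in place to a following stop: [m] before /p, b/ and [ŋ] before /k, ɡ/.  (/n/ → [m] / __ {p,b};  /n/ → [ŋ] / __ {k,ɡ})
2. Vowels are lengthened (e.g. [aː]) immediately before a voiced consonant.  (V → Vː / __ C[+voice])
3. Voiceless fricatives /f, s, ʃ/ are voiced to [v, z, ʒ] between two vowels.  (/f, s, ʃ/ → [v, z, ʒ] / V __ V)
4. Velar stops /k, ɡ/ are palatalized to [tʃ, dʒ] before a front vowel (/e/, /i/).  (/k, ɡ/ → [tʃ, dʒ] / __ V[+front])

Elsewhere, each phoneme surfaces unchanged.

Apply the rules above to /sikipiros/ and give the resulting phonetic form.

/s/ (word-initial) fails the environment for rule 3, so it stays [s].
/i/ — between /s/ and /k/; rule 2 does not apply here → [i].
Rule 4 applies to /k/ (between /i/ and /i/: before a front vowel) → [tʃ].
/i/ (between /k/ and /p/): rule 2 targets it, but not before a voiced consonant → unchanged [i].
/i/ (between /p/ and /r/) occurs before a voiced consonant → [iː] by rule 2.
/o/ (between /r/ and /s/) fails the environment for rule 2, so it stays [o].
/s/ (word-final) fails the environment for rule 3, so it stays [s].

[sitʃipiːros]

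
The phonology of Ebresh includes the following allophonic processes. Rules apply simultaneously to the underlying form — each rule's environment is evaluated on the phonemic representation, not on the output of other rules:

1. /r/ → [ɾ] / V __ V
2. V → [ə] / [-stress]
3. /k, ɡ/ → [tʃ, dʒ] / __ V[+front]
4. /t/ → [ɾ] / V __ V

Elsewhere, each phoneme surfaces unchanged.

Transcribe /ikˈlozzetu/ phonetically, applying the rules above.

/i/ meets the environment for rule 2 (in an unstressed syllable) → [ə].
/k/ (between /i/ and /l/) fails the environment for rule 3, so it stays [k].
/l/ stays [l].
/o/ (between /l/ and /z/): rule 2 targets it, but not in an unstressed syllable → unchanged [o].
/z/ (between /o/ and /z/) is unaffected → [z].
/z/ (between /z/ and /e/) is unaffected → [z].
/e/ — between /z/ and /t/, in an unstressed syllable — surfaces as [ə] (rule 2).
/t/ meets the environment for rule 4 (between two vowels) → [ɾ].
/u/ — word-final, in an unstressed syllable — surfaces as [ə] (rule 2).

[əkˈlozzəɾə]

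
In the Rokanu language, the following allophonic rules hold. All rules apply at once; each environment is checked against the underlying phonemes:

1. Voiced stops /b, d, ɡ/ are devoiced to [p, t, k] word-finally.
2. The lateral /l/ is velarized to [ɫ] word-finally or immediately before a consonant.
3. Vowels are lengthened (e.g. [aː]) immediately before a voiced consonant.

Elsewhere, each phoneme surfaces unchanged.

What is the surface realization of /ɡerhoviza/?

/ɡ/ (word-initial): rule 1 targets it, but not word-finally → unchanged [ɡ].
/e/ (between /ɡ/ and /r/): before a voiced consonant, so rule 3 applies → [eː].
/r/ (between /e/ and /h/): no rule targets it → [r].
/h/ (between /r/ and /o/) is unaffected → [h].
/o/ (between /h/ and /v/): before a voiced consonant, so rule 3 applies → [oː].
/v/ (between /o/ and /i/): no rule targets it → [v].
/i/ — between /v/ and /z/, before a voiced consonant — surfaces as [iː] (rule 3).
/z/ (between /i/ and /a/): no rule targets it → [z].
/a/ — word-final; rule 3 does not apply here → [a].

[ɡeːrhoːviːza]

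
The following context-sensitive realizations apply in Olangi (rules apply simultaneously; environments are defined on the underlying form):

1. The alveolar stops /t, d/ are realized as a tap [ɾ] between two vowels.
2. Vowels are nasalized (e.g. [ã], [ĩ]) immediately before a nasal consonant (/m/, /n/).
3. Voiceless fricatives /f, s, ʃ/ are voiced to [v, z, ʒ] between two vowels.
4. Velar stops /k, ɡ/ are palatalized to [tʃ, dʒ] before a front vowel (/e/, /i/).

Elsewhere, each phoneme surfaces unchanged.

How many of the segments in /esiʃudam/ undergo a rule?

Segments that undergo a rule: /s/ → [z] (rule 3); /ʃ/ → [ʒ] (rule 3); /d/ → [ɾ] (rule 1); /a/ → [ã] (rule 2).
All other segments surface unchanged.

4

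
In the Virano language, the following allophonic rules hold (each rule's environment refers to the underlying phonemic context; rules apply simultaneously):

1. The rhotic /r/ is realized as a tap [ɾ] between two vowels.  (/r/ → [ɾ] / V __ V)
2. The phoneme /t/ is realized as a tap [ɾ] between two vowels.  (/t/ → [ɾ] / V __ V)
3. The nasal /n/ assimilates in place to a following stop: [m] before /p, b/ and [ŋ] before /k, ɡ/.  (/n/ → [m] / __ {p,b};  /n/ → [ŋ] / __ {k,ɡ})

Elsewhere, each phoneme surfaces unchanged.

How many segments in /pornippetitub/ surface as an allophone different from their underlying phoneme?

Segments that undergo a rule: /t/ → [ɾ] (rule 2); /t/ → [ɾ] (rule 2).
All other segments surface unchanged.

2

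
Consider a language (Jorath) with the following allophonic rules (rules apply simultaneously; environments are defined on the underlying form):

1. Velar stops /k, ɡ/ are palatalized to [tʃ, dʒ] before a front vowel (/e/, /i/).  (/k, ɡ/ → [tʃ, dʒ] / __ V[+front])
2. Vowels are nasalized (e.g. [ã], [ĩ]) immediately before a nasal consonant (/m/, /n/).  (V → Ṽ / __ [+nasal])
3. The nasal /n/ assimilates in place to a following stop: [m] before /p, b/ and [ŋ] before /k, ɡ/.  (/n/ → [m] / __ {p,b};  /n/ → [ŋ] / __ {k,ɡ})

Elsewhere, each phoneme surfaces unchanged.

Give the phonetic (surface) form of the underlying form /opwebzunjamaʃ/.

[opwebzũnjãmaʃ]

/o/ — word-initial; rule 2 does not apply here → [o].
/p/ (between /o/ and /w/): no rule targets it → [p].
/w/ — not in any rule's target class → [w].
/e/ (between /w/ and /b/) is in the target of rule 2 but the environment (before a nasal consonant) is not met → [e].
/b/ (between /e/ and /z/): no rule targets it → [b].
/z/ — not in any rule's target class → [z].
/u/ meets the environment for rule 2 (before a nasal consonant) → [ũ].
/n/ — between /u/ and /j/; rule 3 does not apply here → [n].
/j/ (between /n/ and /a/): no rule targets it → [j].
/a/ meets the environment for rule 2 (before a nasal consonant) → [ã].
/m/ — not in any rule's target class → [m].
/a/ (between /m/ and /ʃ/): rule 2 targets it, but not before a nasal consonant → unchanged [a].
/ʃ/ — not in any rule's target class → [ʃ].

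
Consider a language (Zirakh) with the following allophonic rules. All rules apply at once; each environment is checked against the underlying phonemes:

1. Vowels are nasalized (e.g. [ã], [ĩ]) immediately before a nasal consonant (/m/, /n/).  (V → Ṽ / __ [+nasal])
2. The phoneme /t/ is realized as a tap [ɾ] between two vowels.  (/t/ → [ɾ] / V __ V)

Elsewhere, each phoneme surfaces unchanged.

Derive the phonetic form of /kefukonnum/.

[kefukõnnũm]

/e/ — between /k/ and /f/; rule 1 does not apply here → [e].
/u/ (between /f/ and /k/): rule 1 targets it, but not before a nasal consonant → unchanged [u].
/o/ (between /k/ and /n/): before a nasal consonant, so rule 1 applies → [õ].
Rule 1 applies to /u/ (between /n/ and /m/: before a nasal consonant) → [ũ].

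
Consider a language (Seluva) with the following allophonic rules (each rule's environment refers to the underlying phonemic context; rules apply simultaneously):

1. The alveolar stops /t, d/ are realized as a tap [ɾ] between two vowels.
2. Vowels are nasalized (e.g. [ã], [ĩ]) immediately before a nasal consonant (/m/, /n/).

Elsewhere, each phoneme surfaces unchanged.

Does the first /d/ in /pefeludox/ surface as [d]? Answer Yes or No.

No

Rule 1 applies to /d/ (between /u/ and /o/: between two vowels) → [ɾ].
The actual realization is [ɾ], not [d].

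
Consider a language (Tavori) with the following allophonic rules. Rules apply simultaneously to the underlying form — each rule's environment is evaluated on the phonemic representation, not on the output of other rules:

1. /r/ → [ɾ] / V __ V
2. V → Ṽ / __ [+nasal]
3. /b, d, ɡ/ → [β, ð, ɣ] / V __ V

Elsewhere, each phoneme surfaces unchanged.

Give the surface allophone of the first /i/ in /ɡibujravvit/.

/i/ (between /ɡ/ and /b/): rule 2 targets it, but not before a nasal consonant → unchanged [i].

[i]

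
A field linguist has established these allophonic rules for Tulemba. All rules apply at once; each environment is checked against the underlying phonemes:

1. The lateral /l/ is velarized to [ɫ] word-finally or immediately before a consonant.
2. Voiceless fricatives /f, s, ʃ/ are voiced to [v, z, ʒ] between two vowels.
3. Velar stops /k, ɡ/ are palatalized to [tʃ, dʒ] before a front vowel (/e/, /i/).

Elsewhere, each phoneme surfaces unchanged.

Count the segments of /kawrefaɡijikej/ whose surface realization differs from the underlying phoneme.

Segments that undergo a rule: /f/ → [v] (rule 2); /ɡ/ → [dʒ] (rule 3); /k/ → [tʃ] (rule 3).
All other segments surface unchanged.

3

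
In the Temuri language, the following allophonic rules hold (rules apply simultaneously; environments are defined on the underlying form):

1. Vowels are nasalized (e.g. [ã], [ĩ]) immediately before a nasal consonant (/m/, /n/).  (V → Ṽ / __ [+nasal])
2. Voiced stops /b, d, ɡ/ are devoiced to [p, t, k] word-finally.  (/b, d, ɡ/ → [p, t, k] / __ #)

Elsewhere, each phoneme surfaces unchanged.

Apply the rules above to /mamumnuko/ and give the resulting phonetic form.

[mãmũmnuko]

/a/ (between /m/ and /m/) occurs before a nasal consonant → [ã] by rule 1.
/u/ meets the environment for rule 1 (before a nasal consonant) → [ũ].
/u/ (between /n/ and /k/): rule 1 targets it, but not before a nasal consonant → unchanged [u].
/o/ — word-final; rule 1 does not apply here → [o].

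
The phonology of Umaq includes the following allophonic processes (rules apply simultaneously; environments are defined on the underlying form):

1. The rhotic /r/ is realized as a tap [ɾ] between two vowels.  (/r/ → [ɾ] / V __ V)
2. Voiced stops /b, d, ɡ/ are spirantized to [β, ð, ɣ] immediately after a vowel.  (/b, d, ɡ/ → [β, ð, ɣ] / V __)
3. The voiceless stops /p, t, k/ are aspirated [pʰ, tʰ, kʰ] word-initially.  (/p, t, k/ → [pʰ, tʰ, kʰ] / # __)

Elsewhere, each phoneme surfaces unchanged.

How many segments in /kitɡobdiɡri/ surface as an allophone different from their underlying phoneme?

Segments that undergo a rule: /k/ → [kʰ] (rule 3); /b/ → [β] (rule 2); /ɡ/ → [ɣ] (rule 2).
All other segments surface unchanged.

3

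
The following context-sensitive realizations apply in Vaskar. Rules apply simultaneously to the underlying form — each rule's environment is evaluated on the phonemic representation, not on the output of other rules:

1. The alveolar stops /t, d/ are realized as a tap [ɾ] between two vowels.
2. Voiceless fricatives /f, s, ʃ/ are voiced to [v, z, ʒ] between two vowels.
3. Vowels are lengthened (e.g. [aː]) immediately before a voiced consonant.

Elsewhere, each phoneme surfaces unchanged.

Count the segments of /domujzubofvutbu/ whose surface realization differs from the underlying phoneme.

3

Segments that undergo a rule: /o/ → [oː] (rule 3); /u/ → [uː] (rule 3); /u/ → [uː] (rule 3).
All other segments surface unchanged.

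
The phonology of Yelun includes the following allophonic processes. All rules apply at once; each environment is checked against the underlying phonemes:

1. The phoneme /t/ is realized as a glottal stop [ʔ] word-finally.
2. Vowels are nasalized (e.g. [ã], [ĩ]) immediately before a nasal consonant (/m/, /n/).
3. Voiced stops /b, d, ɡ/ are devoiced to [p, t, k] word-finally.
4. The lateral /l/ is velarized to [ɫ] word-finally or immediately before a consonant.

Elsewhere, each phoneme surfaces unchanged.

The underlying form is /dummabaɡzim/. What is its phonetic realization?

/d/ (word-initial) fails the environment for rule 3, so it stays [d].
/u/ (between /d/ and /m/) occurs before a nasal consonant → [ũ] by rule 2.
/a/ (between /m/ and /b/): rule 2 targets it, but not before a nasal consonant → unchanged [a].
/b/ (between /a/ and /a/) is in the target of rule 3 but the environment (word-finally) is not met → [b].
/a/ (between /b/ and /ɡ/): rule 2 targets it, but not before a nasal consonant → unchanged [a].
/ɡ/ (between /a/ and /z/) fails the environment for rule 3, so it stays [ɡ].
/i/ — between /z/ and /m/, before a nasal consonant — surfaces as [ĩ] (rule 2).

[dũmmabaɡzĩm]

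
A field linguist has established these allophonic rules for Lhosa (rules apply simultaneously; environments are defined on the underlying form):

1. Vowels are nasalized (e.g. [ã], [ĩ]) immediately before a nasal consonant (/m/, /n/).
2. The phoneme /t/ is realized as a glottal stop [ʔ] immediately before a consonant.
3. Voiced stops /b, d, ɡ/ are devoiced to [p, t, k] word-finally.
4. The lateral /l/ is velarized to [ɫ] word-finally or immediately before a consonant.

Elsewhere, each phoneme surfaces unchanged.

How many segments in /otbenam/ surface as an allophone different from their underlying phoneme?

Segments that undergo a rule: /t/ → [ʔ] (rule 2); /e/ → [ẽ] (rule 1); /a/ → [ã] (rule 1).
All other segments surface unchanged.

3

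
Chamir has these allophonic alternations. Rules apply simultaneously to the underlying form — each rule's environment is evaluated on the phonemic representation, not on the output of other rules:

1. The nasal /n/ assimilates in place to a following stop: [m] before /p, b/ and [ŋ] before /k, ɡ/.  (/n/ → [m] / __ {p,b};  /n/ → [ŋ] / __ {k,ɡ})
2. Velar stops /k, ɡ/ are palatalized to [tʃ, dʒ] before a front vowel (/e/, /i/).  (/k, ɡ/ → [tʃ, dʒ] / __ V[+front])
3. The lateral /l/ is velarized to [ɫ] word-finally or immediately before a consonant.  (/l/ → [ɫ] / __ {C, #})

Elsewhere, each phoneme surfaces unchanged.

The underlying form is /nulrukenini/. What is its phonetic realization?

/n/ (word-initial): rule 1 targets it, but not before a labial or velar stop → unchanged [n].
/u/ (between /n/ and /l/): no rule targets it → [u].
/l/ (between /u/ and /r/): word-finally or immediately before a consonant, so rule 3 applies → [ɫ].
/r/ (between /l/ and /u/) is unaffected → [r].
/u/ (between /r/ and /k/): no rule targets it → [u].
/k/ (between /u/ and /e/) occurs before a front vowel → [tʃ] by rule 2.
/e/ stays [e].
/n/ — between /e/ and /i/; rule 1 does not apply here → [n].
/i/ stays [i].
/n/ (between /i/ and /i/): rule 1 targets it, but not before a labial or velar stop → unchanged [n].
/i/ (word-final): no rule targets it → [i].

[nuɫrutʃenini]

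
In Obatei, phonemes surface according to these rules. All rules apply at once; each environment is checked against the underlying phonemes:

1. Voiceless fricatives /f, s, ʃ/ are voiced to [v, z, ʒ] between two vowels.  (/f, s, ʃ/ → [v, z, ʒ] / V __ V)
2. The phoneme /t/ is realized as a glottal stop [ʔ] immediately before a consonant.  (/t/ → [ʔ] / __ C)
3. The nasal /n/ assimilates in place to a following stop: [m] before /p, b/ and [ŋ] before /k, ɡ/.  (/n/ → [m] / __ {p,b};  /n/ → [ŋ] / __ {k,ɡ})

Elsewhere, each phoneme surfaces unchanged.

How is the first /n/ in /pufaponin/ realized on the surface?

[n]

/n/ (between /o/ and /i/) fails the environment for rule 3, so it stays [n].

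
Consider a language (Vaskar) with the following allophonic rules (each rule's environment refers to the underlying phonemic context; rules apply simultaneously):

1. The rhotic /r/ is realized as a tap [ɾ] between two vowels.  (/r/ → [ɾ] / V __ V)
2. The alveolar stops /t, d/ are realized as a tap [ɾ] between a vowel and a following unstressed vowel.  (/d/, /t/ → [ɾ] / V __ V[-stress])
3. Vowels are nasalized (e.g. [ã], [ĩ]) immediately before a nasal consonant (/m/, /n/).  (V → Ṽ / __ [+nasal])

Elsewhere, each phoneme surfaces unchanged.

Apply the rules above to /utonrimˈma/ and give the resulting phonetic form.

/u/ (word-initial) is in the target of rule 3 but the environment (before a nasal consonant) is not met → [u].
/t/ (between /u/ and /o/) occurs between a vowel and a following unstressed vowel → [ɾ] by rule 2.
Rule 3 applies to /o/ (between /t/ and /n/: before a nasal consonant) → [õ].
/n/ (between /o/ and /r/) is unaffected → [n].
/r/ (between /n/ and /i/): rule 1 targets it, but not between two vowels → unchanged [r].
/i/ (between /r/ and /m/) occurs before a nasal consonant → [ĩ] by rule 3.
/m/ stays [m].
/m/ (between /m/ and /a/): no rule targets it → [m].
/a/ (word-final): rule 3 targets it, but not before a nasal consonant → unchanged [a].

[uɾõnrĩmˈma]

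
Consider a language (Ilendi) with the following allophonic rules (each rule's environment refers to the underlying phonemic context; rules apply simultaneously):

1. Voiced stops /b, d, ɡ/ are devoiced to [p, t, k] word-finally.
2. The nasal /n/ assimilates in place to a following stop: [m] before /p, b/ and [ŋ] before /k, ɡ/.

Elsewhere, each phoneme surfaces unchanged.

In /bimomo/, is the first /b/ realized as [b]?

/b/ (word-initial): rule 1 targets it, but not word-finally → unchanged [b].
The actual realization is [b], which matches [b].

Yes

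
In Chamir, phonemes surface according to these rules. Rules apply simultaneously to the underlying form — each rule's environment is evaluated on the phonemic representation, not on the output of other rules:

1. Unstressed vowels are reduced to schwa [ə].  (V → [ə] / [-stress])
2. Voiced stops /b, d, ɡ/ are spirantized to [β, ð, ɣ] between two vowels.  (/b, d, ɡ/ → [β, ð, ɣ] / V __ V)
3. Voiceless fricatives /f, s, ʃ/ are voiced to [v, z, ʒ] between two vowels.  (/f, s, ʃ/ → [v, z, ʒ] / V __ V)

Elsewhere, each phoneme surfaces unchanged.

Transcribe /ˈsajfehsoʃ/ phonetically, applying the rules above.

/s/ (word-initial): rule 3 targets it, but not between two vowels → unchanged [s].
/a/ (between /s/ and /j/): rule 1 targets it, but not in an unstressed syllable → unchanged [a].
/j/ — not in any rule's target class → [j].
/f/ — between /j/ and /e/; rule 3 does not apply here → [f].
Rule 1 applies to /e/ (between /f/ and /h/: in an unstressed syllable) → [ə].
/h/ (between /e/ and /s/): no rule targets it → [h].
/s/ (between /h/ and /o/) is in the target of rule 3 but the environment (between two vowels) is not met → [s].
/o/ — between /s/ and /ʃ/, in an unstressed syllable — surfaces as [ə] (rule 1).
/ʃ/ — word-final; rule 3 does not apply here → [ʃ].

[ˈsajfəhsəʃ]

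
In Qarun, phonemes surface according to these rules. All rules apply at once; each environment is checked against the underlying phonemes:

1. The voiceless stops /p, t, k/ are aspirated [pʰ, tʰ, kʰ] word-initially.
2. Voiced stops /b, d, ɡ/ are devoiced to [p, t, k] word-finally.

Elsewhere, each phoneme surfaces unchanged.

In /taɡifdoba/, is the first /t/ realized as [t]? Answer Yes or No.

No

/t/ — word-initial, word-initially — surfaces as [tʰ] (rule 1).
The actual realization is [tʰ], not [t].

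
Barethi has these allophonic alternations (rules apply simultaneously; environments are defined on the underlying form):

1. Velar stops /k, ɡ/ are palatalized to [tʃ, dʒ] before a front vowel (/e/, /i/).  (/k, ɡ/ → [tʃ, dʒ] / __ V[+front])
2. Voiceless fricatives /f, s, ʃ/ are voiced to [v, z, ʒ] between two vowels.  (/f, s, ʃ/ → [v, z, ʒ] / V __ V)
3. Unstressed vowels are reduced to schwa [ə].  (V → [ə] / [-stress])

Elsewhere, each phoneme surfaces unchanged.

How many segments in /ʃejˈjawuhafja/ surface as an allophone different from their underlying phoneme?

4

Segments that undergo a rule: /e/ → [ə] (rule 3); /u/ → [ə] (rule 3); /a/ → [ə] (rule 3); /a/ → [ə] (rule 3).
All other segments surface unchanged.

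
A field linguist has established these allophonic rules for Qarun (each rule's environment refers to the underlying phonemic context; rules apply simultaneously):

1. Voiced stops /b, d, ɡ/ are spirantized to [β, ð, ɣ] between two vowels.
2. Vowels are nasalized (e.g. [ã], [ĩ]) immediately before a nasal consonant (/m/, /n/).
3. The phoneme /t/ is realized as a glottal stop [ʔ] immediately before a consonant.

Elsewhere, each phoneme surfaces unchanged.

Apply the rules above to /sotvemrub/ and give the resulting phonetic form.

[soʔvẽmrub]

/o/ — between /s/ and /t/; rule 2 does not apply here → [o].
Rule 3 applies to /t/ (between /o/ and /v/: immediately before a consonant) → [ʔ].
/e/ (between /v/ and /m/) occurs before a nasal consonant → [ẽ] by rule 2.
/u/ (between /r/ and /b/) fails the environment for rule 2, so it stays [u].
/b/ (word-final) fails the environment for rule 1, so it stays [b].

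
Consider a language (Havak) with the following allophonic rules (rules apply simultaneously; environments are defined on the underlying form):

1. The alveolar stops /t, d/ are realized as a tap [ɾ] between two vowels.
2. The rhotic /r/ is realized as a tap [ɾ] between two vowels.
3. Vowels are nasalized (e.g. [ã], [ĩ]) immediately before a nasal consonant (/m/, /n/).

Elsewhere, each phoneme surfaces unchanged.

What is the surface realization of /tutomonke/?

[tuɾõmõnke]

/t/ (word-initial): rule 1 targets it, but not between two vowels → unchanged [t].
/u/ (between /t/ and /t/) fails the environment for rule 3, so it stays [u].
/t/ meets the environment for rule 1 (between two vowels) → [ɾ].
/o/ (between /t/ and /m/): before a nasal consonant, so rule 3 applies → [õ].
/m/ (between /o/ and /o/) is unaffected → [m].
/o/ meets the environment for rule 3 (before a nasal consonant) → [õ].
/n/ stays [n].
/k/ (between /n/ and /e/): no rule targets it → [k].
/e/ (word-final): rule 3 targets it, but not before a nasal consonant → unchanged [e].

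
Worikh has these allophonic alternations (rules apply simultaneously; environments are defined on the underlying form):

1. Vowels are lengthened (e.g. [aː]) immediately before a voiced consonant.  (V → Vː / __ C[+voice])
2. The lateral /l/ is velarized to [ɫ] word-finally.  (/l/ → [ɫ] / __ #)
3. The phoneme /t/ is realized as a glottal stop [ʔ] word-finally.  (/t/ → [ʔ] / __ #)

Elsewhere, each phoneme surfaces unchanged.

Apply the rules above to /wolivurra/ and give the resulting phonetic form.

[woːliːvuːrra]

/w/ (word-initial): no rule targets it → [w].
Rule 1 applies to /o/ (between /w/ and /l/: before a voiced consonant) → [oː].
/l/ (between /o/ and /i/) is in the target of rule 2 but the environment (word-finally) is not met → [l].
/i/ (between /l/ and /v/): before a voiced consonant, so rule 1 applies → [iː].
/v/ — not in any rule's target class → [v].
/u/ meets the environment for rule 1 (before a voiced consonant) → [uː].
/r/ — not in any rule's target class → [r].
/r/ (between /r/ and /a/): no rule targets it → [r].
/a/ (word-final) fails the environment for rule 1, so it stays [a].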